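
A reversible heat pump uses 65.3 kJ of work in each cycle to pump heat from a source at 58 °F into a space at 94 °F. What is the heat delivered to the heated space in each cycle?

T_H = 94 °F → (94 − 32) × 5/9 = 34.44 °C = 307.59 K.
T_C = 58 °F → (58 − 32) × 5/9 = 14.44 °C = 287.59 K.
Reversible heating COP: COP_HP = T_H/(T_H − T_C) = 307.59/20.00 = 15.3797.
Q_H = COP_HP · W = 15.3797 × 65.3 = 1000 kJ.

Q_H ≈ 1000 kJ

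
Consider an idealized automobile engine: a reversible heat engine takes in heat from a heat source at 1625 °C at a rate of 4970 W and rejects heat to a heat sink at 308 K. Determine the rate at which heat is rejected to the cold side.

Q̇_C ≈ 806.4 W

T_H = 1625 °C → 1625 + 273.15 = 1898.15 K.
Since the cycle is reversible, η = 1 − T_C/T_H = 1 − 308.00/1898.15 = 0.8377.
For a reversible cycle Q_C/Q_H = T_C/T_H, so Q_C = 4970 × 308.00/1898.15 = 806.4 W.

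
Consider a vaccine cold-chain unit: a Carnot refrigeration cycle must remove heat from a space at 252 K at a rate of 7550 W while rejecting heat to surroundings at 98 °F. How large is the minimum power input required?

Ẇ_in ≈ 1730 W

T_H = 98 °F → (98 − 32) × 5/9 = 36.67 °C = 309.82 K.
Carnot COP: COP_R = T_C/(T_H − T_C) = 252.00/57.82 = 4.3586.
W = Q_C/COP_R = 7550/4.3586 = 1730 W.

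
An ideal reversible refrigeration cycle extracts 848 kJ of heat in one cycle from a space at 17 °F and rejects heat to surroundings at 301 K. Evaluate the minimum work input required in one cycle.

W_in ≈ 116 kJ

T_C = 17 °F → (17 − 32) × 5/9 = -8.33 °C = 264.82 K.
COP_R = T_C/(T_H − T_C) = 264.82/36.18 = 7.3187.
W = Q_C/COP_R = 848/7.3187 = 116 kJ.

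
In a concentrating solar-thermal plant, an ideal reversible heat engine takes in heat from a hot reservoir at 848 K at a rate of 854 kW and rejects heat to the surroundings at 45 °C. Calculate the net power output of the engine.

Ẇ ≈ 534 kW

T_C = 45 °C → 45 + 273.15 = 318.15 K.
Carnot efficiency: η = 1 − T_C/T_H = 1 − 318.15/848.00 = 0.6248.
W = η·Q_H = 0.6248 × 854 = 534 kW.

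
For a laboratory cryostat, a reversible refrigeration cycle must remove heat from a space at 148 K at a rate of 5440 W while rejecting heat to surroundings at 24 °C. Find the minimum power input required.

T_H = 24 °C → 24 + 273.15 = 297.15 K.
Carnot COP: COP_R = T_C/(T_H − T_C) = 148.00/149.15 = 0.9923.
W = Q_C/COP_R = 5440/0.9923 = 5482 W.

Ẇ_in ≈ 5482 W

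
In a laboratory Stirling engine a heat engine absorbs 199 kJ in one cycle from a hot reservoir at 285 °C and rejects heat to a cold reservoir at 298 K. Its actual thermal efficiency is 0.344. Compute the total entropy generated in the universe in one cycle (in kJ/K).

ΔS_univ ≈ 0.08153 kJ/K

T_H = 285 °C → 285 + 273.15 = 558.15 K.
W = η·Q_H = 0.344 × 199 = 68.46 kJ, so Q_C = Q_H − W = 130.5 kJ.
Entropy balance on the reservoirs: −Q_H/T_H = -0.3565 kJ/K, +Q_C/T_C = 0.4381 kJ/K.
ΔS_univ = −Q_H/T_H + Q_C/T_C = 0.08153 kJ/K (> 0, since η = 0.344 < η_Carnot = 0.466).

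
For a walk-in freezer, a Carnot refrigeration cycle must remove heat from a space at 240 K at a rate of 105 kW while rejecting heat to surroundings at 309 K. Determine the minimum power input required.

COP_R = T_C/(T_H − T_C) = 240.00/69.00 = 3.4783.
W = Q_C/COP_R = 105/3.4783 = 30.19 kW.

Ẇ_in ≈ 30.19 kW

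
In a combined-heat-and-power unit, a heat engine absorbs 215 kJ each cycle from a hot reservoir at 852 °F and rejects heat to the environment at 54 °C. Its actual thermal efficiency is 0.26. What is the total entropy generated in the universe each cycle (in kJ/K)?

ΔS_univ ≈ 0.191 kJ/K

T_H = 852 °F → (852 − 32) × 5/9 = 455.56 °C = 728.71 K.
T_C = 54 °C → 54 + 273.15 = 327.15 K.
W = η·Q_H = 0.26 × 215 = 55.90 kJ, so Q_C = Q_H − W = 159.1 kJ.
The hot reservoir loses entropy Q_H/T_H = 215/728.71 = 0.2950 kJ/K; the cold reservoir gains Q_C/T_C = 159.1/327.15 = 0.4863 kJ/K.
ΔS_univ = −Q_H/T_H + Q_C/T_C = 0.191 kJ/K (> 0, since η = 0.26 < η_Carnot = 0.551).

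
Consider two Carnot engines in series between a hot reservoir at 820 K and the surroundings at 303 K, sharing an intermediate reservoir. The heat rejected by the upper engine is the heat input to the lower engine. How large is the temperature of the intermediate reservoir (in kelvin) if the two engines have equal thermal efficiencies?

Equal efficiencies require 1 − T_m/T_H = 1 − T_C/T_m, i.e. T_m/T_H = T_C/T_m, so T_m = √(T_H·T_C) = √(820.00 × 303.00) = 498 K.

T_m ≈ 498 K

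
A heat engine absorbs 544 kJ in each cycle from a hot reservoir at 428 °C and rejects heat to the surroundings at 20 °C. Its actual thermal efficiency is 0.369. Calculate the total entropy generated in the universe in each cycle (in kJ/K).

T_H = 428 °C → 428 + 273.15 = 701.15 K.
T_C = 20 °C → 20 + 273.15 = 293.15 K.
W = η·Q_H = 0.369 × 544 = 200.7 kJ, so Q_C = Q_H − W = 343.3 kJ.
Entropy balance on the reservoirs: −Q_H/T_H = -0.7759 kJ/K, +Q_C/T_C = 1.171 kJ/K.
ΔS_univ = −Q_H/T_H + Q_C/T_C = 0.395 kJ/K (> 0, since η = 0.369 < η_Carnot = 0.582).

ΔS_univ ≈ 0.395 kJ/K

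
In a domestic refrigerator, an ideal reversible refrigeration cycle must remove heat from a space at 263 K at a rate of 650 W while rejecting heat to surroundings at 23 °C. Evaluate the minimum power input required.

Ẇ_in ≈ 81.9 W

T_H = 23 °C → 23 + 273.15 = 296.15 K.
COP_R = T_C/(T_H − T_C) = 263.00/33.15 = 7.9336.
W = Q_C/COP_R = 650/7.9336 = 81.9 W.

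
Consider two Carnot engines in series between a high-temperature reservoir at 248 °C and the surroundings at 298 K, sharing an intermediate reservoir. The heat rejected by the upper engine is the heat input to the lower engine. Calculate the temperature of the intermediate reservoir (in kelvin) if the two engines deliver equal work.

T_H = 248 °C → 248 + 273.15 = 521.15 K.
For reversible stages Q_m = Q_H·(T_m/T_H). Setting W₁ = Q_H(1 − T_m/T_H) equal to W₂ = Q_m(1 − T_C/T_m) = Q_H·(T_m − T_C)/T_H gives T_H − T_m = T_m − T_C, so T_m = (T_H + T_C)/2 = (521.15 + 298.00)/2 = 409.6 K.

T_m ≈ 409.6 K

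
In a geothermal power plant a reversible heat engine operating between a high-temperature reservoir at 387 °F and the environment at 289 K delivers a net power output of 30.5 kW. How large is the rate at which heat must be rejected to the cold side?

Q̇_C ≈ 48.6 kW

T_H = 387 °F → (387 − 32) × 5/9 = 197.22 °C = 470.37 K.
The Carnot efficiency is η = 1 − T_C/T_H = 1 − 289.00/470.37 = 0.3856.
Since Q_C/Q_H = T_C/T_H and Q_H = W/η, Q_C = W·T_C/(T_H − T_C) = 30.5 × 289.00/181.37 = 48.6 kW.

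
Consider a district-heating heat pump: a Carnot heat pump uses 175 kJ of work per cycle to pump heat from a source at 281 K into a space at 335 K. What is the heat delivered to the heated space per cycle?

COP_HP = T_H/(T_H − T_C) = 335.00/54.00 = 6.2037.
Q_H = COP_HP · W = 6.2037 × 175 = 1090 kJ.

Q_H ≈ 1090 kJ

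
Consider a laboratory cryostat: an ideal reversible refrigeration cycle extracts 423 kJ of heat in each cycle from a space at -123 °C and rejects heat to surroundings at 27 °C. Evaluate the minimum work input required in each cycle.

T_H = 27 °C → 27 + 273.15 = 300.15 K.
T_C = -123 °C → -123 + 273.15 = 150.15 K.
The reversible coefficient of performance is COP_R = T_C/(T_H − T_C) = 150.15/150.00 = 1.0010.
W = Q_C/COP_R = 423/1.0010 = 423 kJ.

W_in ≈ 423 kJ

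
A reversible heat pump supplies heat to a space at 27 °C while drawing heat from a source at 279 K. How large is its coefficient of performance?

COP_HP ≈ 14.19

T_H = 27 °C → 27 + 273.15 = 300.15 K.
The Carnot heat-pump COP is COP_HP = T_H/(T_H − T_C) = 300.15/(300.15 − 279.00) = 14.19.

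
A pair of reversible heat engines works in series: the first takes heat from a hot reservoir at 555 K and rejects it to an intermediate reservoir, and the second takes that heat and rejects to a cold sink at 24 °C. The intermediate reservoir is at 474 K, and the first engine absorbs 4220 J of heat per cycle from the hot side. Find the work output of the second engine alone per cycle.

T_C = 24 °C → 24 + 273.15 = 297.15 K.
Heat entering the second stage: Q_m = Q_H·(T_m/T_H) = 4220 × 474.00/555.00 = 3604 J.
Second-stage efficiency η₂ = 1 − T_C/T_m = 1 − 297.15/474.00 = 0.3731, so W₂ = η₂·Q_m = 1345 J.

W₂ ≈ 1345 J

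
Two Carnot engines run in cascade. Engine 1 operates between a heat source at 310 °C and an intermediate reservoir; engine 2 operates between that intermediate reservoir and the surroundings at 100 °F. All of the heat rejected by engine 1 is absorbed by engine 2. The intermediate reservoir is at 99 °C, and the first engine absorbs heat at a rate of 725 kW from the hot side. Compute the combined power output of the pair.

T_H = 310 °C → 310 + 273.15 = 583.15 K.
T_C = 100 °F → (100 − 32) × 5/9 = 37.78 °C = 310.93 K.
Two reversible stages in series are equivalent to a single Carnot engine between T_H and T_C, so η_total = 1 − T_C/T_H = 1 − 310.93/583.15 = 0.4668.
W_total = η_total · Q_H = 0.4668 × 725 = 338 kW.

Ẇ_total ≈ 338 kW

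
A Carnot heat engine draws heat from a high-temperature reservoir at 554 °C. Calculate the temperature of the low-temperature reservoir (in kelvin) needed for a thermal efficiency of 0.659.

T_H = 554 °C → 554 + 273.15 = 827.15 K.
From η = 1 − T_C/T_H, T_C = T_H·(1 − η) = 827.15 × (1 − 0.659) = 282.1 K.

T_C ≈ 282.1 K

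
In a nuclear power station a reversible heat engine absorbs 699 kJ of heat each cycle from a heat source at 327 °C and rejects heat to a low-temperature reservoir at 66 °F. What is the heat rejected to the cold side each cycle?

T_H = 327 °C → 327 + 273.15 = 600.15 K.
T_C = 66 °F → (66 − 32) × 5/9 = 18.89 °C = 292.04 K.
The Carnot efficiency is η = 1 − T_C/T_H = 1 − 292.04/600.15 = 0.5134.
For a reversible cycle Q_C/Q_H = T_C/T_H, so Q_C = 699 × 292.04/600.15 = 340 kJ.

Q_C ≈ 340 kJ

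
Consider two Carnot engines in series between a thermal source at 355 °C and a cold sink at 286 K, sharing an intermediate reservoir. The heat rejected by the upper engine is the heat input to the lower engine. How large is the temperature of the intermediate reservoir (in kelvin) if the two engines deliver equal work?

T_m ≈ 457 K

T_H = 355 °C → 355 + 273.15 = 628.15 K.
For reversible stages Q_m = Q_H·(T_m/T_H). Setting W₁ = Q_H(1 − T_m/T_H) equal to W₂ = Q_m(1 − T_C/T_m) = Q_H·(T_m − T_C)/T_H gives T_H − T_m = T_m − T_C, so T_m = (T_H + T_C)/2 = (628.15 + 286.00)/2 = 457 K.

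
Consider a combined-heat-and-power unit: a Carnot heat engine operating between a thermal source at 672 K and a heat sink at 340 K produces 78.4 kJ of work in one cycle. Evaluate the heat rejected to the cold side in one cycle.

Q_C ≈ 80.3 kJ

For a reversible engine, η = 1 − T_C/T_H = 1 − 340.00/672.00 = 0.4940.
Since Q_C/Q_H = T_C/T_H and Q_H = W/η, Q_C = W·T_C/(T_H − T_C) = 78.4 × 340.00/332.00 = 80.3 kJ.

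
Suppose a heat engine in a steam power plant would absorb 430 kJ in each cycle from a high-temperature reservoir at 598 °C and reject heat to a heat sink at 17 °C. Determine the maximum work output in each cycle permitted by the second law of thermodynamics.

T_H = 598 °C → 598 + 273.15 = 871.15 K.
T_C = 17 °C → 17 + 273.15 = 290.15 K.
The upper bound on efficiency is η_max = 1 − T_C/T_H = 1 − 290.15/871.15 = 0.6669.
W_max = η_max · Q_H = 0.6669 × 430 = 287 kJ.

W_max ≈ 287 kJ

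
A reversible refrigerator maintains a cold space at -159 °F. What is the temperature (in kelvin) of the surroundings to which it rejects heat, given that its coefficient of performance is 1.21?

T_C = -159 °F → (-159 − 32) × 5/9 = -106.11 °C = 167.04 K.
COP_R = T_C/(T_H − T_C) ⇒ T_H = T_C·(1 + 1/COP_R) = 167.04 × (1 + 1/1.21) = 305 K.

T_H ≈ 305 K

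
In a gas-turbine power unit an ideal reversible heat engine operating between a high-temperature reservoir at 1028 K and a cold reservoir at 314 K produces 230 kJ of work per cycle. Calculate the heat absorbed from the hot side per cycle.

Q_H ≈ 331.1 kJ

For a reversible engine, η = 1 − T_C/T_H = 1 − 314.00/1028.00 = 0.6946.
Q_H = W/η = 230/0.6946 = 331.1 kJ.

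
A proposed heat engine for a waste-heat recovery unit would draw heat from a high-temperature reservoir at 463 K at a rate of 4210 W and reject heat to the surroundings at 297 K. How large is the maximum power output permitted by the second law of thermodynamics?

Ẇ_max ≈ 1510 W

The second-law ceiling is the Carnot efficiency, η_max = 1 − T_C/T_H = 1 − 297.00/463.00 = 0.3585.
W_max = η_max · Q_H = 0.3585 × 4210 = 1510 W.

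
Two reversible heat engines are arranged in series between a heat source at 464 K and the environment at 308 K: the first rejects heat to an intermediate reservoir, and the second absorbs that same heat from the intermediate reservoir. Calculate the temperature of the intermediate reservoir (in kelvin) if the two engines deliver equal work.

For reversible stages Q_m = Q_H·(T_m/T_H). Setting W₁ = Q_H(1 − T_m/T_H) equal to W₂ = Q_m(1 − T_C/T_m) = Q_H·(T_m − T_C)/T_H gives T_H − T_m = T_m − T_C, so T_m = (T_H + T_C)/2 = (464.00 + 308.00)/2 = 386 K.

T_m ≈ 386 K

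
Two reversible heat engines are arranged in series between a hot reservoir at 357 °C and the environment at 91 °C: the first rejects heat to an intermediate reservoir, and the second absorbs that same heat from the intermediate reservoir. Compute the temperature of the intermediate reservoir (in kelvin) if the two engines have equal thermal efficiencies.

T_H = 357 °C → 357 + 273.15 = 630.15 K.
T_C = 91 °C → 91 + 273.15 = 364.15 K.
Equal efficiencies require 1 − T_m/T_H = 1 − T_C/T_m, i.e. T_m/T_H = T_C/T_m, so T_m = √(T_H·T_C) = √(630.15 × 364.15) = 479 K.

T_m ≈ 479 K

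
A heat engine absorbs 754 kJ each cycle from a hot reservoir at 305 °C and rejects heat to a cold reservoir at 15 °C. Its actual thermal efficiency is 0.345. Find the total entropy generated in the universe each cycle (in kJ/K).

T_H = 305 °C → 305 + 273.15 = 578.15 K.
T_C = 15 °C → 15 + 273.15 = 288.15 K.
W = η·Q_H = 0.345 × 754 = 260.1 kJ, so Q_C = Q_H − W = 493.9 kJ.
Entropy balance on the reservoirs: −Q_H/T_H = -1.304 kJ/K, +Q_C/T_C = 1.714 kJ/K.
ΔS_univ = −Q_H/T_H + Q_C/T_C = 0.410 kJ/K (> 0, since η = 0.345 < η_Carnot = 0.502).

ΔS_univ ≈ 0.410 kJ/K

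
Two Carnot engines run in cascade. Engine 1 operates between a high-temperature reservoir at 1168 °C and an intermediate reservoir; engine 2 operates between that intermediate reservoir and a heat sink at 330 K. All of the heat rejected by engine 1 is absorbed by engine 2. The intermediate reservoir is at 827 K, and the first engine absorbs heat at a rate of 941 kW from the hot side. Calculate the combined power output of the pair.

T_H = 1168 °C → 1168 + 273.15 = 1441.15 K.
Two reversible stages in series are equivalent to a single Carnot engine between T_H and T_C, so η_total = 1 − T_C/T_H = 1 − 330.00/1441.15 = 0.7710.
W_total = η_total · Q_H = 0.7710 × 941 = 726 kW.

Ẇ_total ≈ 726 kW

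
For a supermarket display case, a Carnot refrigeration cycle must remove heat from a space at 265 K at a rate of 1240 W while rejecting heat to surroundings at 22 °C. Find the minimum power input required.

T_H = 22 °C → 22 + 273.15 = 295.15 K.
The reversible coefficient of performance is COP_R = T_C/(T_H − T_C) = 265.00/30.15 = 8.7894.
W = Q_C/COP_R = 1240/8.7894 = 141 W.

Ẇ_in ≈ 141 W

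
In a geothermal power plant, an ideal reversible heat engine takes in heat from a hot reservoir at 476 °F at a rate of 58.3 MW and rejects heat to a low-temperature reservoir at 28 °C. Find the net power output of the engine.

T_H = 476 °F → (476 − 32) × 5/9 = 246.67 °C = 519.82 K.
T_C = 28 °C → 28 + 273.15 = 301.15 K.
Since the cycle is reversible, η = 1 − T_C/T_H = 1 − 301.15/519.82 = 0.4207.
W = η·Q_H = 0.4207 × 58.3 = 24.52 MW.

Ẇ ≈ 24.52 MW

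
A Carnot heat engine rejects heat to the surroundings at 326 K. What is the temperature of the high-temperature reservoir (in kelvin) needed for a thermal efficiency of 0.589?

From η = 1 − T_C/T_H, solving for T_H gives T_H = T_C/(1 − η) = 326.00/(1 − 0.589) = 793 K.

T_H ≈ 793 K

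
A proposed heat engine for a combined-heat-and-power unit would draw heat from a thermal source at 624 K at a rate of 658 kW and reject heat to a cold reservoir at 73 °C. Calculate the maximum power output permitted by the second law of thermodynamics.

Ẇ_max ≈ 293 kW

T_C = 73 °C → 73 + 273.15 = 346.15 K.
By the Carnot theorem, η_max = 1 − T_C/T_H = 1 − 346.15/624.00 = 0.4453.
W_max = η_max · Q_H = 0.4453 × 658 = 293 kW.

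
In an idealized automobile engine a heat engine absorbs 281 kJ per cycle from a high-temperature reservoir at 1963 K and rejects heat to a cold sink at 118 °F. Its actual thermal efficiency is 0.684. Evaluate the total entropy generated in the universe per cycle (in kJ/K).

T_C = 118 °F → (118 − 32) × 5/9 = 47.78 °C = 320.93 K.
W = η·Q_H = 0.684 × 281 = 192.2 kJ, so Q_C = Q_H − W = 88.80 kJ.
Reservoir entropy changes: ΔS_H = −Q_H/T_H = −281/1963.00 = -0.1431 kJ/K and ΔS_C = +Q_C/T_C = 88.80/320.93 = 0.2767 kJ/K.
ΔS_univ = −Q_H/T_H + Q_C/T_C = 0.134 kJ/K (> 0, since η = 0.684 < η_Carnot = 0.837).

ΔS_univ ≈ 0.134 kJ/K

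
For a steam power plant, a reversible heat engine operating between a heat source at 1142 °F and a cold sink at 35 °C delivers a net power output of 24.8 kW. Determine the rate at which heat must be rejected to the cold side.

Q̇_C ≈ 13.14 kW

T_H = 1142 °F → (1142 − 32) × 5/9 = 616.67 °C = 889.82 K.
T_C = 35 °C → 35 + 273.15 = 308.15 K.
η_rev = 1 − T_C/T_H = 1 − 308.15/889.82 = 0.6537.
Since Q_C/Q_H = T_C/T_H and Q_H = W/η, Q_C = W·T_C/(T_H − T_C) = 24.8 × 308.15/581.67 = 13.14 kW.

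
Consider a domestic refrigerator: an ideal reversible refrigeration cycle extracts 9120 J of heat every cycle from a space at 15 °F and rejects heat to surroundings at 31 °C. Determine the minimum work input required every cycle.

W_in ≈ 1399 J

T_H = 31 °C → 31 + 273.15 = 304.15 K.
T_C = 15 °F → (15 − 32) × 5/9 = -9.44 °C = 263.71 K.
Carnot COP: COP_R = T_C/(T_H − T_C) = 263.71/40.44 = 6.5202.
W = Q_C/COP_R = 9120/6.5202 = 1399 J.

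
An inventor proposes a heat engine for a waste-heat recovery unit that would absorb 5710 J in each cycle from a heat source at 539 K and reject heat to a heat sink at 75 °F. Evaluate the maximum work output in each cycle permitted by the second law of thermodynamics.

W_max ≈ 2560 J

T_C = 75 °F → (75 − 32) × 5/9 = 23.89 °C = 297.04 K.
No engine can exceed the Carnot limit: η_max = 1 − T_C/T_H = 1 − 297.04/539.00 = 0.4489.
W_max = η_max · Q_H = 0.4489 × 5710 = 2560 J.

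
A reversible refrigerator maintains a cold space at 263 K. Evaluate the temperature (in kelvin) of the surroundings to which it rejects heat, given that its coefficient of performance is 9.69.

T_H ≈ 290.1 K

COP_R = T_C/(T_H − T_C) ⇒ T_H = T_C·(1 + 1/COP_R) = 263.00 × (1 + 1/9.69) = 290.1 K.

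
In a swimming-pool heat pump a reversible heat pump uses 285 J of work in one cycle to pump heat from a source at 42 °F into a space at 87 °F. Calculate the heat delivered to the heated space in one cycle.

T_H = 87 °F → (87 − 32) × 5/9 = 30.56 °C = 303.71 K.
T_C = 42 °F → (42 − 32) × 5/9 = 5.56 °C = 278.71 K.
For a reversible heat pump, COP_HP = T_H/(T_H − T_C) = 303.71/25.00 = 12.1482.
Q_H = COP_HP · W = 12.1482 × 285 = 3462 J.

Q_H ≈ 3462 J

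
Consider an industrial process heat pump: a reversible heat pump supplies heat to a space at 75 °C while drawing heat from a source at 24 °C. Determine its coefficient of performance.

T_H = 75 °C → 75 + 273.15 = 348.15 K.
T_C = 24 °C → 24 + 273.15 = 297.15 K.
COP_HP = T_H/(T_H − T_C) = 348.15/(348.15 − 297.15) = 6.83.

COP_HP ≈ 6.83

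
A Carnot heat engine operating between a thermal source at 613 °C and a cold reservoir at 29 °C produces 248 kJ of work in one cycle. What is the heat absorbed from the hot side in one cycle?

Q_H ≈ 376.3 kJ

T_H = 613 °C → 613 + 273.15 = 886.15 K.
T_C = 29 °C → 29 + 273.15 = 302.15 K.
The Carnot efficiency is η = 1 − T_C/T_H = 1 − 302.15/886.15 = 0.6590.
Q_H = W/η = 248/0.6590 = 376.3 kJ.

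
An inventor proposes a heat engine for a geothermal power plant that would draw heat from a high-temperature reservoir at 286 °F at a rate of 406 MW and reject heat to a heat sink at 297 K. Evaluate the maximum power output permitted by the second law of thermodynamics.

Ẇ_max ≈ 115 MW

T_H = 286 °F → (286 − 32) × 5/9 = 141.11 °C = 414.26 K.
No engine can exceed the Carnot limit: η_max = 1 − T_C/T_H = 1 − 297.00/414.26 = 0.2831.
W_max = η_max · Q_H = 0.2831 × 406 = 115 MW.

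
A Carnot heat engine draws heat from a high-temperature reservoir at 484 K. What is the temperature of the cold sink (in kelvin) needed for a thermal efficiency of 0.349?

T_C ≈ 315 K

From η = 1 − T_C/T_H, T_C = T_H·(1 − η) = 484.00 × (1 − 0.349) = 315 K.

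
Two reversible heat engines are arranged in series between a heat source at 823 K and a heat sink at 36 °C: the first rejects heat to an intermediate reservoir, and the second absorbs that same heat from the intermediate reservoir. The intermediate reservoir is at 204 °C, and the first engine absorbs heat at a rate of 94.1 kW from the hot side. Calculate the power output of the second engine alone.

Ẇ₂ ≈ 19.2 kW

T_C = 36 °C → 36 + 273.15 = 309.15 K.
T_m = 204 °C → 204 + 273.15 = 477.15 K.
Heat entering the second stage: Q_m = Q_H·(T_m/T_H) = 94.1 × 477.15/823.00 = 54.6 kW.
Second-stage efficiency η₂ = 1 − T_C/T_m = 1 − 309.15/477.15 = 0.3521, so W₂ = η₂·Q_m = 19.2 kW.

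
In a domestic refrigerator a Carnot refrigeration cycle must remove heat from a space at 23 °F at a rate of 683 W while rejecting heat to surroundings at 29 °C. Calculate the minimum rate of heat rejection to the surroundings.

Q̇_H ≈ 770 W

T_H = 29 °C → 29 + 273.15 = 302.15 K.
T_C = 23 °F → (23 − 32) × 5/9 = -5.00 °C = 268.15 K.
For a reversible cycle Q_H/Q_C = T_H/T_C, so Q_H = Q_C·T_H/T_C = 683 × 302.15/268.15 = 770 W.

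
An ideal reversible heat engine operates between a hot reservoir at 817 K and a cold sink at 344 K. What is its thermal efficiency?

The Carnot efficiency is η = 1 − T_C/T_H = 1 − 344.00/817.00 = 0.5789.

η ≈ 0.5789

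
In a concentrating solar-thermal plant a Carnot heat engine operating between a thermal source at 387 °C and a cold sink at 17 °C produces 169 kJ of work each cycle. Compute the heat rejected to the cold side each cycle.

Q_C ≈ 132.5 kJ

T_H = 387 °C → 387 + 273.15 = 660.15 K.
T_C = 17 °C → 17 + 273.15 = 290.15 K.
η_rev = 1 − T_C/T_H = 1 − 290.15/660.15 = 0.5605.
Since Q_C/Q_H = T_C/T_H and Q_H = W/η, Q_C = W·T_C/(T_H − T_C) = 169 × 290.15/370.00 = 132.5 kJ.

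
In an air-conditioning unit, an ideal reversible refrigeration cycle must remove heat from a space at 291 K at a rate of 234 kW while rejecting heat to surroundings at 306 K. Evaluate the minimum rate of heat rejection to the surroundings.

For a reversible cycle Q_H/Q_C = T_H/T_C, so Q_H = Q_C·T_H/T_C = 234 × 306.00/291.00 = 246 kW.

Q̇_H ≈ 246 kW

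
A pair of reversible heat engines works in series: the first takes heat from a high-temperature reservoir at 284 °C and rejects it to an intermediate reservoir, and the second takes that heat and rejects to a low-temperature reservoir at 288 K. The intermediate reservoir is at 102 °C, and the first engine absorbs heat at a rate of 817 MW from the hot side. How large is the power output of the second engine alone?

T_H = 284 °C → 284 + 273.15 = 557.15 K.
T_m = 102 °C → 102 + 273.15 = 375.15 K.
Heat entering the second stage: Q_m = Q_H·(T_m/T_H) = 817 × 375.15/557.15 = 550 MW.
Second-stage efficiency η₂ = 1 − T_C/T_m = 1 − 288.00/375.15 = 0.2323, so W₂ = η₂·Q_m = 128 MW.

Ẇ₂ ≈ 128 MW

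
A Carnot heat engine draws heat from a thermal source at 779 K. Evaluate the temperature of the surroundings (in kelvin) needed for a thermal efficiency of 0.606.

From η = 1 − T_C/T_H, T_C = T_H·(1 − η) = 779.00 × (1 − 0.606) = 307 K.

T_C ≈ 307 K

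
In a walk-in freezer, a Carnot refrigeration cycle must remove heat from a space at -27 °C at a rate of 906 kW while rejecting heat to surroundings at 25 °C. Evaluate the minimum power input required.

T_H = 25 °C → 25 + 273.15 = 298.15 K.
T_C = -27 °C → -27 + 273.15 = 246.15 K.
Carnot COP: COP_R = T_C/(T_H − T_C) = 246.15/52.00 = 4.7337.
W = Q_C/COP_R = 906/4.7337 = 191 kW.

Ẇ_in ≈ 191 kW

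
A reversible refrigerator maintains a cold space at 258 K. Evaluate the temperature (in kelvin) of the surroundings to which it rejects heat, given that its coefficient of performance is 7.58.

COP_R = T_C/(T_H − T_C) ⇒ T_H = T_C·(1 + 1/COP_R) = 258.00 × (1 + 1/7.58) = 292.0 K.

T_H ≈ 292.0 K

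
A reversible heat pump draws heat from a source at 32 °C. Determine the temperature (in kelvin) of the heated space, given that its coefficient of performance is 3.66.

T_C = 32 °C → 32 + 273.15 = 305.15 K.
COP_HP = T_H/(T_H − T_C) ⇒ T_H = T_C·COP_HP/(COP_HP − 1) = 305.15 × 3.66/(3.66 − 1) = 420 K.

T_H ≈ 420 K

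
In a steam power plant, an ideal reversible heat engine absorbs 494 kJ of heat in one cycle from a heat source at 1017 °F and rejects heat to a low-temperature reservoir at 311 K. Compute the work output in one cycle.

T_H = 1017 °F → (1017 − 32) × 5/9 = 547.22 °C = 820.37 K.
Carnot efficiency: η = 1 − T_C/T_H = 1 − 311.00/820.37 = 0.6209.
W = η·Q_H = 0.6209 × 494 = 307 kJ.

W ≈ 307 kJ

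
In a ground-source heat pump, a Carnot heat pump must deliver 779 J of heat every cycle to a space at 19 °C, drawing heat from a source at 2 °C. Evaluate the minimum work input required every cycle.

W_in ≈ 45.33 J

T_H = 19 °C → 19 + 273.15 = 292.15 K.
T_C = 2 °C → 2 + 273.15 = 275.15 K.
Reversible heating COP: COP_HP = T_H/(T_H − T_C) = 292.15/17.00 = 17.1853.
W = Q_H/COP_HP = 779/17.1853 = 45.33 J.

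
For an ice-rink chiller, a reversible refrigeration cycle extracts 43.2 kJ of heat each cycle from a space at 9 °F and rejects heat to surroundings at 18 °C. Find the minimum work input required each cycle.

W_in ≈ 5.11 kJ

T_H = 18 °C → 18 + 273.15 = 291.15 K.
T_C = 9 °F → (9 − 32) × 5/9 = -12.78 °C = 260.37 K.
For a reversible refrigerator, COP_R = T_C/(T_H − T_C) = 260.37/30.78 = 8.4597.
W = Q_C/COP_R = 43.2/8.4597 = 5.11 kJ.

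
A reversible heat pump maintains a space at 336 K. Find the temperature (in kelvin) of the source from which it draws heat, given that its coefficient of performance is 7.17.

T_C ≈ 289.1 K

COP_HP = T_H/(T_H − T_C) ⇒ T_C = T_H·(COP_HP − 1)/COP_HP = 336.00 × (7.17 − 1)/7.17 = 289.1 K.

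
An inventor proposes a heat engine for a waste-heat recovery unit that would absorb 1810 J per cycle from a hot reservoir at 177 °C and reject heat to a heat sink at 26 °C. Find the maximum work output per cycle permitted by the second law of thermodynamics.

T_H = 177 °C → 177 + 273.15 = 450.15 K.
T_C = 26 °C → 26 + 273.15 = 299.15 K.
The upper bound on efficiency is η_max = 1 − T_C/T_H = 1 − 299.15/450.15 = 0.3354.
W_max = η_max · Q_H = 0.3354 × 1810 = 607 J.

W_max ≈ 607 J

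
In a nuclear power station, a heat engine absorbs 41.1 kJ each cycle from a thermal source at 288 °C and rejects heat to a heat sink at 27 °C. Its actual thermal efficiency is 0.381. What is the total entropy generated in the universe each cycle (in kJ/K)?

ΔS_univ ≈ 0.0115 kJ/K

T_H = 288 °C → 288 + 273.15 = 561.15 K.
T_C = 27 °C → 27 + 273.15 = 300.15 K.
W = η·Q_H = 0.381 × 41.1 = 15.66 kJ, so Q_C = Q_H − W = 25.44 kJ.
Entropy balance on the reservoirs: −Q_H/T_H = -0.07324 kJ/K, +Q_C/T_C = 0.08476 kJ/K.
ΔS_univ = −Q_H/T_H + Q_C/T_C = 0.0115 kJ/K (> 0, since η = 0.381 < η_Carnot = 0.465).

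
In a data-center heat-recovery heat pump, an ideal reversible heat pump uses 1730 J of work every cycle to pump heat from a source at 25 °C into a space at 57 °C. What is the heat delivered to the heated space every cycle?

T_H = 57 °C → 57 + 273.15 = 330.15 K.
T_C = 25 °C → 25 + 273.15 = 298.15 K.
Reversible heating COP: COP_HP = T_H/(T_H − T_C) = 330.15/32.00 = 10.3172.
Q_H = COP_HP · W = 10.3172 × 1730 = 17800 J.

Q_H ≈ 17800 J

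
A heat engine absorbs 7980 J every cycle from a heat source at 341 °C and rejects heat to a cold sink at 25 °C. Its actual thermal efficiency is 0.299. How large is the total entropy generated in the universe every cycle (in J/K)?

ΔS_univ ≈ 5.77 J/K

T_H = 341 °C → 341 + 273.15 = 614.15 K.
T_C = 25 °C → 25 + 273.15 = 298.15 K.
W = η·Q_H = 0.299 × 7980 = 2386 J, so Q_C = Q_H − W = 5594 J.
The hot reservoir loses entropy Q_H/T_H = 7980/614.15 = 12.99 J/K; the cold reservoir gains Q_C/T_C = 5594/298.15 = 18.76 J/K.
ΔS_univ = −Q_H/T_H + Q_C/T_C = 5.77 J/K (> 0, since η = 0.299 < η_Carnot = 0.515).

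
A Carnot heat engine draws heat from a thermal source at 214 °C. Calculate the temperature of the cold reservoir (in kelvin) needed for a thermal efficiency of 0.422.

T_C ≈ 281.6 K

T_H = 214 °C → 214 + 273.15 = 487.15 K.
From η = 1 − T_C/T_H, T_C = T_H·(1 − η) = 487.15 × (1 − 0.422) = 281.6 K.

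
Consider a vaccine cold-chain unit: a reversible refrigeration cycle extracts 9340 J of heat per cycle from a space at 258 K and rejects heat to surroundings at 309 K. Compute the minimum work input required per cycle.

W_in ≈ 1846 J

The reversible coefficient of performance is COP_R = T_C/(T_H − T_C) = 258.00/51.00 = 5.0588.
W = Q_C/COP_R = 9340/5.0588 = 1846 J.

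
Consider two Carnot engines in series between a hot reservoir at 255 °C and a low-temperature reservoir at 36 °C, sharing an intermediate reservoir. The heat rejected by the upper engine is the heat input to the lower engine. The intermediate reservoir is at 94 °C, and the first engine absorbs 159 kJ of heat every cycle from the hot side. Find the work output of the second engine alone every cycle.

W₂ ≈ 17.5 kJ

T_H = 255 °C → 255 + 273.15 = 528.15 K.
T_C = 36 °C → 36 + 273.15 = 309.15 K.
T_m = 94 °C → 94 + 273.15 = 367.15 K.
Heat entering the second stage: Q_m = Q_H·(T_m/T_H) = 159 × 367.15/528.15 = 111 kJ.
Second-stage efficiency η₂ = 1 − T_C/T_m = 1 − 309.15/367.15 = 0.1580, so W₂ = η₂·Q_m = 17.5 kJ.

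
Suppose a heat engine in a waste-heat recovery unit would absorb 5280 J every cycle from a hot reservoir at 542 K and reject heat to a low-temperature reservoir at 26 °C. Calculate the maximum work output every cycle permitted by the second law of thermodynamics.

W_max ≈ 2370 J

T_C = 26 °C → 26 + 273.15 = 299.15 K.
The upper bound on efficiency is η_max = 1 − T_C/T_H = 1 − 299.15/542.00 = 0.4481.
W_max = η_max · Q_H = 0.4481 × 5280 = 2370 J.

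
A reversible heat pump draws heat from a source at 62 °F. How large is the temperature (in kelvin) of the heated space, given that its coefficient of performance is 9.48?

T_C = 62 °F → (62 − 32) × 5/9 = 16.67 °C = 289.82 K.
COP_HP = T_H/(T_H − T_C) ⇒ T_H = T_C·COP_HP/(COP_HP − 1) = 289.82 × 9.48/(9.48 − 1) = 324 K.

T_H ≈ 324 K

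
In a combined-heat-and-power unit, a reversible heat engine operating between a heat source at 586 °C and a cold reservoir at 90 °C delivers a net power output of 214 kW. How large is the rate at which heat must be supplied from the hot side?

Q̇_H ≈ 371 kW

T_H = 586 °C → 586 + 273.15 = 859.15 K.
T_C = 90 °C → 90 + 273.15 = 363.15 K.
For a reversible engine, η = 1 − T_C/T_H = 1 − 363.15/859.15 = 0.5773.
Q_H = W/η = 214/0.5773 = 371 kW.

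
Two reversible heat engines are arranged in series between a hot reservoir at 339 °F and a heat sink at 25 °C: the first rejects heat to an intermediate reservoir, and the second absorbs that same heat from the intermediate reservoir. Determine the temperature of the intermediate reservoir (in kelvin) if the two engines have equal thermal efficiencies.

T_H = 339 °F → (339 − 32) × 5/9 = 170.56 °C = 443.71 K.
T_C = 25 °C → 25 + 273.15 = 298.15 K.
Equal efficiencies require 1 − T_m/T_H = 1 − T_C/T_m, i.e. T_m/T_H = T_C/T_m, so T_m = √(T_H·T_C) = √(443.71 × 298.15) = 363.7 K.

T_m ≈ 363.7 K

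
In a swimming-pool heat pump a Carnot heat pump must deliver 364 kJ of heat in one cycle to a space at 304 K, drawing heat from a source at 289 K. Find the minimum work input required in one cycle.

W_in ≈ 17.96 kJ

For a reversible heat pump, COP_HP = T_H/(T_H − T_C) = 304.00/15.00 = 20.2667.
W = Q_H/COP_HP = 364/20.2667 = 17.96 kJ.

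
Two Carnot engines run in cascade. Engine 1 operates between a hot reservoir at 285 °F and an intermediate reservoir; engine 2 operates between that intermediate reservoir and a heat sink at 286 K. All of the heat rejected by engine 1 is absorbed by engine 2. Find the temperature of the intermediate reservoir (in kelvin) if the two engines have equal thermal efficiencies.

T_H = 285 °F → (285 − 32) × 5/9 = 140.56 °C = 413.71 K.
Equal efficiencies require 1 − T_m/T_H = 1 − T_C/T_m, i.e. T_m/T_H = T_C/T_m, so T_m = √(T_H·T_C) = √(413.71 × 286.00) = 344 K.

T_m ≈ 344 K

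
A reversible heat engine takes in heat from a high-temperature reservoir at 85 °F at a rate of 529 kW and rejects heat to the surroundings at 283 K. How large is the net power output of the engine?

T_H = 85 °F → (85 − 32) × 5/9 = 29.44 °C = 302.59 K.
The Carnot efficiency is η = 1 − T_C/T_H = 1 − 283.00/302.59 = 0.0648.
W = η·Q_H = 0.0648 × 529 = 34.3 kW.

Ẇ ≈ 34.3 kW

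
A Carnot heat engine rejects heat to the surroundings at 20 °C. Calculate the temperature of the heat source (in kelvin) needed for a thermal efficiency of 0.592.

T_C = 20 °C → 20 + 273.15 = 293.15 K.
From η = 1 − T_C/T_H, solving for T_H gives T_H = T_C/(1 − η) = 293.15/(1 − 0.592) = 718.5 K.

T_H ≈ 718.5 K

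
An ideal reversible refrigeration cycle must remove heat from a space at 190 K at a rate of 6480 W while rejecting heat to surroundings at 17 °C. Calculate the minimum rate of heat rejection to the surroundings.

Q̇_H ≈ 9900 W

T_H = 17 °C → 17 + 273.15 = 290.15 K.
For a reversible cycle Q_H/Q_C = T_H/T_C, so Q_H = Q_C·T_H/T_C = 6480 × 290.15/190.00 = 9900 W.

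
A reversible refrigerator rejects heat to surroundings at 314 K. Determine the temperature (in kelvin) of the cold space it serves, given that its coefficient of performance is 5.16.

COP_R = T_C/(T_H − T_C) ⇒ T_C = T_H·COP_R/(1 + COP_R) = 314.00 × 5.16/(1 + 5.16) = 263 K.

T_C ≈ 263 K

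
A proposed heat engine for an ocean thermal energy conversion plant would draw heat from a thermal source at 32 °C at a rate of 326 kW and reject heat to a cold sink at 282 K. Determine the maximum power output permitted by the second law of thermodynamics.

T_H = 32 °C → 32 + 273.15 = 305.15 K.
The second-law ceiling is the Carnot efficiency, η_max = 1 − T_C/T_H = 1 − 282.00/305.15 = 0.0759.
W_max = η_max · Q_H = 0.0759 × 326 = 24.7 kW.

Ẇ_max ≈ 24.7 kW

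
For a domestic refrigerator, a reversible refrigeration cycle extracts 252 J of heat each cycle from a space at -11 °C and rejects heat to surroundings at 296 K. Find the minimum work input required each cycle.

T_C = -11 °C → -11 + 273.15 = 262.15 K.
For a reversible refrigerator, COP_R = T_C/(T_H − T_C) = 262.15/33.85 = 7.7445.
W = Q_C/COP_R = 252/7.7445 = 32.5 J.

W_in ≈ 32.5 J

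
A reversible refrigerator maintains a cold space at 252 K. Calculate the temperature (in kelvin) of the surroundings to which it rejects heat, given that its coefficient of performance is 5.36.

T_H ≈ 299.0 K

COP_R = T_C/(T_H − T_C) ⇒ T_H = T_C·(1 + 1/COP_R) = 252.00 × (1 + 1/5.36) = 299.0 K.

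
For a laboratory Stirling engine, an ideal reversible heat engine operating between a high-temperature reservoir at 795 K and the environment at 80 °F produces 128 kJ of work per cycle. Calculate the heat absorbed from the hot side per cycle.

Q_H ≈ 205.5 kJ

T_C = 80 °F → (80 − 32) × 5/9 = 26.67 °C = 299.82 K.
Carnot efficiency: η = 1 − T_C/T_H = 1 − 299.82/795.00 = 0.6229.
Q_H = W/η = 128/0.6229 = 205.5 kJ.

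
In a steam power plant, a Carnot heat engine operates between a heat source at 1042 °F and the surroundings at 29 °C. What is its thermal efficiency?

η ≈ 0.638

T_H = 1042 °F → (1042 − 32) × 5/9 = 561.11 °C = 834.26 K.
T_C = 29 °C → 29 + 273.15 = 302.15 K.
The Carnot efficiency is η = 1 − T_C/T_H = 1 − 302.15/834.26 = 0.638.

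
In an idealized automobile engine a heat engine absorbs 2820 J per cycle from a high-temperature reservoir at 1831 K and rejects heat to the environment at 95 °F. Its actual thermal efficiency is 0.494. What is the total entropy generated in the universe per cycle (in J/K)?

ΔS_univ ≈ 3.090 J/K

T_C = 95 °F → (95 − 32) × 5/9 = 35.00 °C = 308.15 K.
W = η·Q_H = 0.494 × 2820 = 1393 J, so Q_C = Q_H − W = 1427 J.
Entropy balance on the reservoirs: −Q_H/T_H = -1.540 J/K, +Q_C/T_C = 4.631 J/K.
ΔS_univ = −Q_H/T_H + Q_C/T_C = 3.090 J/K (> 0, since η = 0.494 < η_Carnot = 0.832).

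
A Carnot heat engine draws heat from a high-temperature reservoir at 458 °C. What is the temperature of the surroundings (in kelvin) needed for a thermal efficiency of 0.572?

T_C ≈ 312.9 K

T_H = 458 °C → 458 + 273.15 = 731.15 K.
From η = 1 − T_C/T_H, T_C = T_H·(1 − η) = 731.15 × (1 − 0.572) = 312.9 K.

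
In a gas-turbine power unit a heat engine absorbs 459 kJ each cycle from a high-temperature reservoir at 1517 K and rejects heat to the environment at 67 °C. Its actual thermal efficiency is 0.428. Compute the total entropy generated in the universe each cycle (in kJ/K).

ΔS_univ ≈ 0.469 kJ/K

T_C = 67 °C → 67 + 273.15 = 340.15 K.
W = η·Q_H = 0.428 × 459 = 196.5 kJ, so Q_C = Q_H − W = 262.5 kJ.
Entropy balance on the reservoirs: −Q_H/T_H = -0.3026 kJ/K, +Q_C/T_C = 0.7719 kJ/K.
ΔS_univ = −Q_H/T_H + Q_C/T_C = 0.469 kJ/K (> 0, since η = 0.428 < η_Carnot = 0.776).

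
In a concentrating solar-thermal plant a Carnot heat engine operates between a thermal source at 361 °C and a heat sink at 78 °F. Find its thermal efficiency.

T_H = 361 °C → 361 + 273.15 = 634.15 K.
T_C = 78 °F → (78 − 32) × 5/9 = 25.56 °C = 298.71 K.
Since the cycle is reversible, η = 1 − T_C/T_H = 1 − 298.71/634.15 = 0.529.

η ≈ 0.529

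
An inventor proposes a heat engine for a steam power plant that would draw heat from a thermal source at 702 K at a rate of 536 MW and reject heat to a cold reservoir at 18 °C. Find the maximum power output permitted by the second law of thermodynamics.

Ẇ_max ≈ 313.7 MW

T_C = 18 °C → 18 + 273.15 = 291.15 K.
No engine can exceed the Carnot limit: η_max = 1 − T_C/T_H = 1 − 291.15/702.00 = 0.5853.
W_max = η_max · Q_H = 0.5853 × 536 = 313.7 MW.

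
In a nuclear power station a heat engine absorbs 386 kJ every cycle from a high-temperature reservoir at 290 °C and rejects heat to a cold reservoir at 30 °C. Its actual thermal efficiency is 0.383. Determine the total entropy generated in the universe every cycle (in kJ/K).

T_H = 290 °C → 290 + 273.15 = 563.15 K.
T_C = 30 °C → 30 + 273.15 = 303.15 K.
W = η·Q_H = 0.383 × 386 = 147.8 kJ, so Q_C = Q_H − W = 238.2 kJ.
Reservoir entropy changes: ΔS_H = −Q_H/T_H = −386/563.15 = -0.6854 kJ/K and ΔS_C = +Q_C/T_C = 238.2/303.15 = 0.7856 kJ/K.
ΔS_univ = −Q_H/T_H + Q_C/T_C = 0.100 kJ/K (> 0, since η = 0.383 < η_Carnot = 0.462).

ΔS_univ ≈ 0.100 kJ/K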